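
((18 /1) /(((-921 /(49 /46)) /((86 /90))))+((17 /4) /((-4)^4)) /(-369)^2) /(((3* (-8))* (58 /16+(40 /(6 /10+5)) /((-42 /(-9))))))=4798321992919 /29845336031861760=0.00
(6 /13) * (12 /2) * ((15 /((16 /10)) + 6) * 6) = 3321 /13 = 255.46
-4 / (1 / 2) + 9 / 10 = -71 / 10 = -7.10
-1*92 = -92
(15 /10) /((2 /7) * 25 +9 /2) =21 /163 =0.13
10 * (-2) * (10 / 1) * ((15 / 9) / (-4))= 250 / 3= 83.33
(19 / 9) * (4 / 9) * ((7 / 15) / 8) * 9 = 133 / 270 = 0.49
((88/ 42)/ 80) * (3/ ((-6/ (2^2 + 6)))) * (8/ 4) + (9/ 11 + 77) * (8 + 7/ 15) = 507121/ 770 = 658.60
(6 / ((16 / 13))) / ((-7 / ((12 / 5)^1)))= -117 / 70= -1.67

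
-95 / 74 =-1.28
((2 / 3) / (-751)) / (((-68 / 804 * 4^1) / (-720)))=-24120 / 12767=-1.89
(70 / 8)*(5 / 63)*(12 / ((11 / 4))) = 100 / 33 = 3.03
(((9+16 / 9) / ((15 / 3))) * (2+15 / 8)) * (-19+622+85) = 258602 / 45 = 5746.71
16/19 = 0.84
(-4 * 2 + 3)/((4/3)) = -15/4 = -3.75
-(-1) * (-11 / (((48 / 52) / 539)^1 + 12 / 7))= -77077 / 12024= -6.41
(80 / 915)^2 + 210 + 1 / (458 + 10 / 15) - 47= 7511633555 / 46080864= 163.01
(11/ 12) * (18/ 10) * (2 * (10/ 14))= 33/ 14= 2.36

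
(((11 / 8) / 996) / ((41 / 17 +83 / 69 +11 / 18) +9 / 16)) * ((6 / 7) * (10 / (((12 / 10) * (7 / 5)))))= 146625 / 99678103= 0.00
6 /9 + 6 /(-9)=0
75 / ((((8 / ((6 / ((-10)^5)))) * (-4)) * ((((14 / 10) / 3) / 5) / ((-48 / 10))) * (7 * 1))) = -81 / 78400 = -0.00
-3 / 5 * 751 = -2253 / 5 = -450.60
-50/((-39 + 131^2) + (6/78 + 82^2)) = -650/309999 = -0.00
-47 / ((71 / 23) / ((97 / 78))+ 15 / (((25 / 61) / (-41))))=524285 / 16711503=0.03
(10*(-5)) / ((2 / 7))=-175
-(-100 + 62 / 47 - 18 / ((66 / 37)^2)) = 1186739 / 11374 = 104.34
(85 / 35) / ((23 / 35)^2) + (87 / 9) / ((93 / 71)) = 1919236 / 147591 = 13.00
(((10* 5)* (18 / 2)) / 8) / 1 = 225 / 4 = 56.25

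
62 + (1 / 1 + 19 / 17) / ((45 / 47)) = 5458 / 85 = 64.21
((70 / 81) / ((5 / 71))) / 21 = 142 / 243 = 0.58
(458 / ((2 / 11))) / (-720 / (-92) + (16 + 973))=57937 / 22927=2.53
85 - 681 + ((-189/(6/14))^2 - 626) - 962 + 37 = 192334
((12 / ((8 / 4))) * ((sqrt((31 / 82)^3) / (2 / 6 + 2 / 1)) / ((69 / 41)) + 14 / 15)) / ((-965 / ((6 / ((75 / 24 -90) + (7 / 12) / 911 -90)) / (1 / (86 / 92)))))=0.00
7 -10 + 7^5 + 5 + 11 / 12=201719 / 12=16809.92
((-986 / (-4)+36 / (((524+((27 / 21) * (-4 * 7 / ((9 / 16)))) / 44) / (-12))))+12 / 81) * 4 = 12716834 / 12933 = 983.29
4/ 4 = 1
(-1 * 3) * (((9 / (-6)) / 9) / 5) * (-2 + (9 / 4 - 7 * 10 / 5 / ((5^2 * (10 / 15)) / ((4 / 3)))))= -87 / 1000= -0.09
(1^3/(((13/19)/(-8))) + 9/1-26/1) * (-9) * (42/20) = 542.28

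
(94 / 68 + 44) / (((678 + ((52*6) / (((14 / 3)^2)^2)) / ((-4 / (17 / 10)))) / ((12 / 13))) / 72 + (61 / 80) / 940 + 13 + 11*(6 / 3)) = 10029480249600 / 9988736852629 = 1.00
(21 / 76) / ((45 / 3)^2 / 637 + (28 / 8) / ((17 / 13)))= 227409 / 2493446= 0.09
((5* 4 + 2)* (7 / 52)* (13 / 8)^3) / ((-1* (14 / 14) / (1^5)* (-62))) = 0.20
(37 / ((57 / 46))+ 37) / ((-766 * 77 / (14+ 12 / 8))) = -118141 / 6723948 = -0.02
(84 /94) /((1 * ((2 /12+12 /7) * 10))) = 882 /18565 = 0.05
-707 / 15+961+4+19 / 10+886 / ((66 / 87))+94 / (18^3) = 334824023 / 160380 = 2087.69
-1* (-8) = 8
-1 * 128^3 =-2097152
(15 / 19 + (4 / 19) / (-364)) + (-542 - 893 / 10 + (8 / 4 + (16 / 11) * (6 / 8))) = -119329047 / 190190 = -627.42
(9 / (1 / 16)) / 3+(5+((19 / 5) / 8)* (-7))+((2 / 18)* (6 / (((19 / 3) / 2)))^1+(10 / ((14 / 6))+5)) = 314791 / 5320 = 59.17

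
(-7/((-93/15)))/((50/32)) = 112/155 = 0.72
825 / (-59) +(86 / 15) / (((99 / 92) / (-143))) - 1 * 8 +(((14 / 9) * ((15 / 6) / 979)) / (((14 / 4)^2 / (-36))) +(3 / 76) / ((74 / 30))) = -120317459178839 / 153490615740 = -783.88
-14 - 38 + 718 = 666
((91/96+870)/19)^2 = 6990799321/3326976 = 2101.25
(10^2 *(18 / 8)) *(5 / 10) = 225 / 2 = 112.50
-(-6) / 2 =3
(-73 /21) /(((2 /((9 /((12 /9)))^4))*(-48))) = 4310577 /57344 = 75.17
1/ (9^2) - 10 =-809/ 81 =-9.99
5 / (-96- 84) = -1 / 36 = -0.03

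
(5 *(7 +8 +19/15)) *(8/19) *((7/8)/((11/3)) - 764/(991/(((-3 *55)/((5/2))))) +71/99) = 9927382780/5592213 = 1775.22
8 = 8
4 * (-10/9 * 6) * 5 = -400/3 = -133.33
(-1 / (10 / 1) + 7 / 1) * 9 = 621 / 10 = 62.10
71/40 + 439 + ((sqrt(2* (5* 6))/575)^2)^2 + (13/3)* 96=856.78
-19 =-19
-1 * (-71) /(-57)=-71 /57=-1.25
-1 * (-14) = 14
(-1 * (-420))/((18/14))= 980/3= 326.67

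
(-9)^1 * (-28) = 252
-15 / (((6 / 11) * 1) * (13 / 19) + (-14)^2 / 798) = -9405 / 388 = -24.24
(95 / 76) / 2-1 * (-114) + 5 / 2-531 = -3311 / 8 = -413.88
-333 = -333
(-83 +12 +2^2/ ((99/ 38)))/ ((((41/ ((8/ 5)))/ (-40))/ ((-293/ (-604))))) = 32239376/ 612909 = 52.60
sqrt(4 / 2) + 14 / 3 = 6.08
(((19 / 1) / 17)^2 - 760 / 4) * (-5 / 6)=157.29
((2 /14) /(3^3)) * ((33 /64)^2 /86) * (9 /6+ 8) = 2299 /14794752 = 0.00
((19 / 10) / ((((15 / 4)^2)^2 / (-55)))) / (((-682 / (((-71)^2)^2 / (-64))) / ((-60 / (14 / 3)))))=3955.53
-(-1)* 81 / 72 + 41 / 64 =113 / 64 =1.77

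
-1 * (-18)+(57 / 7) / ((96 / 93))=5799 / 224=25.89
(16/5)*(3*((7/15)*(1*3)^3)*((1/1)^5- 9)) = -24192/25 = -967.68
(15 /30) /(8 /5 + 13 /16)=40 /193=0.21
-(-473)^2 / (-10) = 223729 / 10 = 22372.90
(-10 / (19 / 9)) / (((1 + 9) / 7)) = -63 / 19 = -3.32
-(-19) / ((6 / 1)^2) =19 / 36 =0.53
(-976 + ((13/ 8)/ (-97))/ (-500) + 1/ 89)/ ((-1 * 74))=33702842843/ 2555368000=13.19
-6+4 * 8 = 26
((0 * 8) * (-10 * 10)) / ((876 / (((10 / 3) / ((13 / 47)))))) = 0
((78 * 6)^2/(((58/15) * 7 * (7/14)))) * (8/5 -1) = 1971216/203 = 9710.42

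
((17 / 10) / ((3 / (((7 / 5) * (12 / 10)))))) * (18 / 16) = 1071 / 1000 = 1.07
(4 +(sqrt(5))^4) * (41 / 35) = 1189 / 35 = 33.97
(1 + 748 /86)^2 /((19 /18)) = 3130002 /35131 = 89.10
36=36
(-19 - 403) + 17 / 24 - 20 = -441.29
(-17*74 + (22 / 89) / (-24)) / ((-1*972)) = 1343555 / 1038096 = 1.29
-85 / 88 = -0.97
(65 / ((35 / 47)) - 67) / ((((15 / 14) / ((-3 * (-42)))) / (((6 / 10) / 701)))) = 35784 / 17525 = 2.04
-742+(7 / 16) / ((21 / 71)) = -740.52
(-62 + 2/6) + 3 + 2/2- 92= -449/3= -149.67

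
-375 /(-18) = 125 /6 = 20.83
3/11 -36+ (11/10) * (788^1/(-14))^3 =-196185.24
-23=-23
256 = 256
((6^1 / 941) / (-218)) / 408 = -1 / 13949384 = -0.00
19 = 19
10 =10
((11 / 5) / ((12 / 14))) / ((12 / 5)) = 77 / 72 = 1.07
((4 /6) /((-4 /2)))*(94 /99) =-94 /297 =-0.32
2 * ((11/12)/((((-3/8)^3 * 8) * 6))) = -176/243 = -0.72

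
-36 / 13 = -2.77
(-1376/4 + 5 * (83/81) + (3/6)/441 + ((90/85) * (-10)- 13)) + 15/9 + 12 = -47068757/134946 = -348.80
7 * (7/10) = 49/10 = 4.90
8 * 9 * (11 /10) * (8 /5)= 3168 /25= 126.72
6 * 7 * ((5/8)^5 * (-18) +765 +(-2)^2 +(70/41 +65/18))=32696409893/1007616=32449.28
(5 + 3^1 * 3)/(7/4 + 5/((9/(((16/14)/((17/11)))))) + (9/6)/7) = 59976/10175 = 5.89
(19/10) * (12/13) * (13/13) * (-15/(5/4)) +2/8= -5407/260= -20.80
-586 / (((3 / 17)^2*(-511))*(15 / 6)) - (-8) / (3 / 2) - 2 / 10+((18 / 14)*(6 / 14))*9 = 3995498 / 160965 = 24.82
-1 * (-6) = 6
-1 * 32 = -32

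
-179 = -179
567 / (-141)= -189 / 47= -4.02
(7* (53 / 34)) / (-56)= -53 / 272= -0.19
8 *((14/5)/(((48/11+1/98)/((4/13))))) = 482944/306475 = 1.58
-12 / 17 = -0.71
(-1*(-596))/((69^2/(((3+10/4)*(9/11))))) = 298/529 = 0.56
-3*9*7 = -189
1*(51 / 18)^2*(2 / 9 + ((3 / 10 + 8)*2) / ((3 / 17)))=756.93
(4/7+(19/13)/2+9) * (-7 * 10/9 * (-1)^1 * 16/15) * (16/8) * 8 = 160000/117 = 1367.52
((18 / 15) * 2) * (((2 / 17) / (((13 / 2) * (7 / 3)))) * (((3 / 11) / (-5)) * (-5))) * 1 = 432 / 85085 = 0.01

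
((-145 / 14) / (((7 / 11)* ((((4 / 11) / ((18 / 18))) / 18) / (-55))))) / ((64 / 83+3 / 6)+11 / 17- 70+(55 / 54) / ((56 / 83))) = -1323455492700 / 1988383663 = -665.59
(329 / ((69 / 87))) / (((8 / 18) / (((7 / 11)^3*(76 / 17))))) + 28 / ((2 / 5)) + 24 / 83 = 49483622773 / 43194943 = 1145.59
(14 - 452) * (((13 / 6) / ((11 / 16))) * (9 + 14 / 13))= -153008 / 11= -13909.82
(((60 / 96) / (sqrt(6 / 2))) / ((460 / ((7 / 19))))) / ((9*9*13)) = 7*sqrt(3) / 44175456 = 0.00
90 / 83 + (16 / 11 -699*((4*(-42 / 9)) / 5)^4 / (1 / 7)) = -14644538380838 / 15406875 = -950519.71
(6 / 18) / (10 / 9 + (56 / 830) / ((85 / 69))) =105825 / 370138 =0.29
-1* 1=-1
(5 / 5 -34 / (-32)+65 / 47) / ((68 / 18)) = 23319 / 25568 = 0.91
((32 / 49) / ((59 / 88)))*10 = 28160 / 2891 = 9.74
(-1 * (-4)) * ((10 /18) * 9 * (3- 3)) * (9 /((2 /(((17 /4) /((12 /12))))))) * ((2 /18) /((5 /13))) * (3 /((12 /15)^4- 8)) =0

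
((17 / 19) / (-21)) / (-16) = 0.00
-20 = -20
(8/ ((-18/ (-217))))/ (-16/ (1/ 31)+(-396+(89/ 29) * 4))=-6293/ 57402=-0.11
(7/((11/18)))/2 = 63/11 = 5.73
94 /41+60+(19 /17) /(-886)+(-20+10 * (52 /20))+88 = 96516517 /617542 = 156.29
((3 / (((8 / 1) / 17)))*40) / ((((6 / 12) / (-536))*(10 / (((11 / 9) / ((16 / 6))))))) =-12529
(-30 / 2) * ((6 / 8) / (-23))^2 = -135 / 8464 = -0.02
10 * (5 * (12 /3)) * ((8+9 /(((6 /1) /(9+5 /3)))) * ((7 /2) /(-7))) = -2400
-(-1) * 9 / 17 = 9 / 17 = 0.53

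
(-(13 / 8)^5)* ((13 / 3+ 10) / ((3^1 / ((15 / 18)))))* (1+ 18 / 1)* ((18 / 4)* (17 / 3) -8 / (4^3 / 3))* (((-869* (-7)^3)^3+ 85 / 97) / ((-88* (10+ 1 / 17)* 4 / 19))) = 2889047980377110231647686745 / 944013312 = 3060389025930505344.03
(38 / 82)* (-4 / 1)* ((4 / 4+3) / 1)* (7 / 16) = -133 / 41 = -3.24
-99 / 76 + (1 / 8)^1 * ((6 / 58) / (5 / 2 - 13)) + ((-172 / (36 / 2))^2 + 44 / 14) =29100905 / 312417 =93.15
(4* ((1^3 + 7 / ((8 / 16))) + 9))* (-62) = -5952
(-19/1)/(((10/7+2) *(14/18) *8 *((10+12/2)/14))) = -399/512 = -0.78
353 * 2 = 706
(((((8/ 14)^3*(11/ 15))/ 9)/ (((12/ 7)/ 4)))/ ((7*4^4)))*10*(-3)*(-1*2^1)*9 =11/ 1029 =0.01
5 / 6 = 0.83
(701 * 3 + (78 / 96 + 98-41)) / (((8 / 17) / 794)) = 233333177 / 64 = 3645830.89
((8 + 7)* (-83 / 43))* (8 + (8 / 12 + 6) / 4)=-12035 / 43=-279.88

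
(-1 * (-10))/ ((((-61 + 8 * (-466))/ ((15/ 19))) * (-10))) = 5/ 23997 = 0.00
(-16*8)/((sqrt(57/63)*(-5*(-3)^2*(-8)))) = -16*sqrt(399)/855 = -0.37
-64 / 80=-4 / 5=-0.80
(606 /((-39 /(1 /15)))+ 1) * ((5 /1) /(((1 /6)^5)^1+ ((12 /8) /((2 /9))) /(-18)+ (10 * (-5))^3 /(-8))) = -18144 /1579462105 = -0.00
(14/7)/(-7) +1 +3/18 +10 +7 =751/42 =17.88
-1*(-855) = 855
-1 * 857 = -857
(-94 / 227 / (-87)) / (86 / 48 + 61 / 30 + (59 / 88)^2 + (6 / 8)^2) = 3639680 / 3698770461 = 0.00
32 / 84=0.38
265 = 265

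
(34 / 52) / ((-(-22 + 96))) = -17 / 1924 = -0.01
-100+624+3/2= 1051/2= 525.50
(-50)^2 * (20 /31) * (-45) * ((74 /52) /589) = -41625000 /237367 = -175.36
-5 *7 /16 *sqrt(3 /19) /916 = -35 *sqrt(57) /278464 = -0.00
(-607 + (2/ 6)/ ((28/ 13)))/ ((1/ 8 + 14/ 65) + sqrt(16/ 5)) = 191750/ 2863 - 1352000* sqrt(5)/ 8589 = -285.01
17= 17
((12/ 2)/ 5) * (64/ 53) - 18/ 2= -2001/ 265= -7.55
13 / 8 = 1.62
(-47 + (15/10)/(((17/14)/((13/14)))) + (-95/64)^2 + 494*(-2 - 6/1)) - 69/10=-1393527659/348160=-4002.55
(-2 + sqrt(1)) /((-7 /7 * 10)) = 0.10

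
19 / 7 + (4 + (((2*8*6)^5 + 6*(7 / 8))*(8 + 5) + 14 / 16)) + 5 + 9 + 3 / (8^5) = 24313500645617685 / 229376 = 105998450777.84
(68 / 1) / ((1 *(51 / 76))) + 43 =433 / 3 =144.33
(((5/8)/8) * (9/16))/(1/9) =405/1024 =0.40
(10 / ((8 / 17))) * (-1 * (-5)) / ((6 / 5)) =2125 / 24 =88.54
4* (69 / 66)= 46 / 11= 4.18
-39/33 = -13/11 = -1.18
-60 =-60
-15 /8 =-1.88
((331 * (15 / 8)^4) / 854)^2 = 280792859765625 / 12235892064256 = 22.95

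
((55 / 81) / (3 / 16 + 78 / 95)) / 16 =5225 / 124173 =0.04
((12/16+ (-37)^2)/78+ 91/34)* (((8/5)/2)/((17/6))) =107339/18785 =5.71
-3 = -3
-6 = -6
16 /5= 3.20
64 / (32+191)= 64 / 223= 0.29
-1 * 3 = -3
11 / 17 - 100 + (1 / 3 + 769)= 34169 / 51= 669.98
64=64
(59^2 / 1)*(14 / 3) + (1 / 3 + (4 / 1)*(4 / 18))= 146213 / 9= 16245.89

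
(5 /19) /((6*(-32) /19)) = -5 /192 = -0.03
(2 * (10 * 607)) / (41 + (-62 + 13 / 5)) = -15175 / 23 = -659.78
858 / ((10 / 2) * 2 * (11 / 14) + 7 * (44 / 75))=40950 / 571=71.72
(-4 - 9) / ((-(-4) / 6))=-39 / 2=-19.50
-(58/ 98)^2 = -841/ 2401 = -0.35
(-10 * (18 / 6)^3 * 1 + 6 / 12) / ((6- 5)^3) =-539 / 2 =-269.50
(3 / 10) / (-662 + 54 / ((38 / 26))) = -57 / 118760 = -0.00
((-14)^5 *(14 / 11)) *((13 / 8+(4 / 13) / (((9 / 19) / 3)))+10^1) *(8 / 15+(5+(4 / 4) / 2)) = -56057234.63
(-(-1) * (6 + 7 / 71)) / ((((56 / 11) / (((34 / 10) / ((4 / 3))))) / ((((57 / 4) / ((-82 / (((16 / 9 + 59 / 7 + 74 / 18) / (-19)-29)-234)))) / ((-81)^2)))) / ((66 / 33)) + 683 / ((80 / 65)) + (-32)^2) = 409017557168 / 115478610144723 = 0.00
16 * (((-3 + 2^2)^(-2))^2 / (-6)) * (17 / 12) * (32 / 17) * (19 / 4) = -304 / 9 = -33.78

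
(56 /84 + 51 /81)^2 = 1225 /729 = 1.68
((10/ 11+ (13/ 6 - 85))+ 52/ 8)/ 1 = -2489/ 33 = -75.42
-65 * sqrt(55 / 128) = -65 * sqrt(110) / 16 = -42.61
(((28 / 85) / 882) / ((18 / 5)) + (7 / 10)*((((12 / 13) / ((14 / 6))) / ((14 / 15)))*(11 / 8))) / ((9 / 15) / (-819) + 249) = 2045365 / 1248054048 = 0.00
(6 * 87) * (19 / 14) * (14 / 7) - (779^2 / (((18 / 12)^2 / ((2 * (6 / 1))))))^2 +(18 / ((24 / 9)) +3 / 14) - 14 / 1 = -2639659002490933 / 252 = -10474837311471.96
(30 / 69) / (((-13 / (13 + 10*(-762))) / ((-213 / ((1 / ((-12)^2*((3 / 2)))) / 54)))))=-188990742240 / 299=-632076061.00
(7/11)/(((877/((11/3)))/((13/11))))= 91/28941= 0.00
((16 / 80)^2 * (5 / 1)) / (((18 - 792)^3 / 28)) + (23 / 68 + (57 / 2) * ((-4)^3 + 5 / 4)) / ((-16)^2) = -70472268688451 / 10089781770240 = -6.98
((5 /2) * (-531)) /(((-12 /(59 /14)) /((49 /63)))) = 17405 /48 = 362.60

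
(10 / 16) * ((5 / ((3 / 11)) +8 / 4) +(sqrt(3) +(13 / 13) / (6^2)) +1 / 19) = 5 * sqrt(3) / 8 +69815 / 5472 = 13.84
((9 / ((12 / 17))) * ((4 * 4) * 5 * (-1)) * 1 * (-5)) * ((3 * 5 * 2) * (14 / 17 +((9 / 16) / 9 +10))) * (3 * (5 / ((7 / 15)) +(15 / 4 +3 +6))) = 937949625 / 8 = 117243703.12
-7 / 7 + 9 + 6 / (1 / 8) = 56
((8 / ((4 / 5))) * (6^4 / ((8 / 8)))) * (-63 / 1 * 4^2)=-13063680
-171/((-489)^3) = 19/12992241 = 0.00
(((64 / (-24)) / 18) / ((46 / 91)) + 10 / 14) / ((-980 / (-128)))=58592 / 1065015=0.06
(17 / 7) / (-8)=-17 / 56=-0.30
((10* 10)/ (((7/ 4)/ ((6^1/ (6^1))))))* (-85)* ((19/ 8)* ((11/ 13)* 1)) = -888250/ 91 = -9760.99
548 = 548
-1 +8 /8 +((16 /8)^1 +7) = 9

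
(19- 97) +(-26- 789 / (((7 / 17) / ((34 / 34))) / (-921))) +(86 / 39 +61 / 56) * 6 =642344735 / 364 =1764683.34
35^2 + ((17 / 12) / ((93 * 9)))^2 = 123580371889 / 100881936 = 1225.00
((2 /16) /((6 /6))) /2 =0.06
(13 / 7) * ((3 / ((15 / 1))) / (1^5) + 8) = 533 / 35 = 15.23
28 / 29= 0.97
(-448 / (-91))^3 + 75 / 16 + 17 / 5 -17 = 19405059 / 175760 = 110.41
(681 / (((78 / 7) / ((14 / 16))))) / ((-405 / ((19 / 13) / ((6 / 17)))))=-3592729 / 6570720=-0.55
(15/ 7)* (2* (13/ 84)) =65/ 98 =0.66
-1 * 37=-37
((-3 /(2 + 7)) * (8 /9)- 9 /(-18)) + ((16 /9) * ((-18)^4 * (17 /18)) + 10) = 9518375 /54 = 176266.20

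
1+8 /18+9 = 94 /9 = 10.44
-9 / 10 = -0.90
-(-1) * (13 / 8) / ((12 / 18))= 39 / 16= 2.44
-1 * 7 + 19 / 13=-72 / 13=-5.54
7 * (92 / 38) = 16.95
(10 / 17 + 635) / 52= 10805 / 884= 12.22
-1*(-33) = 33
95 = 95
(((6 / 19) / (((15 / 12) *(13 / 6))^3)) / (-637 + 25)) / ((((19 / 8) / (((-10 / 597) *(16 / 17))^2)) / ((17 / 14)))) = -0.00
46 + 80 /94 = 46.85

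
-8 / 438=-4 / 219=-0.02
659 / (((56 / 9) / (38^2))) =2141091 / 14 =152935.07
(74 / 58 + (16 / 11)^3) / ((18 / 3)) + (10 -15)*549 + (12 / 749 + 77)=-462673066861 / 173463906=-2667.26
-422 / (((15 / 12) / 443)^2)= -53002929.92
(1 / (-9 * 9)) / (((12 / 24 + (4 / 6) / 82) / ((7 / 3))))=-574 / 10125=-0.06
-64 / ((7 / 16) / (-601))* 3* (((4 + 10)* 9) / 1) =33232896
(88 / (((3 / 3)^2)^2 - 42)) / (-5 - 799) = 22 / 8241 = 0.00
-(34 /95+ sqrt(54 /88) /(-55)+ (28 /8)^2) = -4791 /380+ 3 * sqrt(33) /1210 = -12.59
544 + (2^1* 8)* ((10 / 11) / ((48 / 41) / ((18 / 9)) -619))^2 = 1692666966368 / 3111519961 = 544.00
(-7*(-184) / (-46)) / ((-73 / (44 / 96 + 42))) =7133 / 438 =16.29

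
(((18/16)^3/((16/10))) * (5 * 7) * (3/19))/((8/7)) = 2679075/622592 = 4.30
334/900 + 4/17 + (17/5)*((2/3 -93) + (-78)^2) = 155847889/7650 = 20372.27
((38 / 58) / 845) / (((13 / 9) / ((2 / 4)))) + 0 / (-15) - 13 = -8282519 / 637130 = -13.00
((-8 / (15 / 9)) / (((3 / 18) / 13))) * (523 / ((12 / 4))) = -326352 / 5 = -65270.40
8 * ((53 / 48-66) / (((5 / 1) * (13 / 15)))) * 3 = -9345 / 26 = -359.42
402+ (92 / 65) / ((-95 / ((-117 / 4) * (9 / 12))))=402.33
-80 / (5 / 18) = -288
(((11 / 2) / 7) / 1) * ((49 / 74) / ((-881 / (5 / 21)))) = -55 / 391164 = -0.00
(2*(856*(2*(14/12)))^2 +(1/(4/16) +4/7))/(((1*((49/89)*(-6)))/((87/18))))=-324339547976/27783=-11674029.01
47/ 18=2.61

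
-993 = -993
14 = 14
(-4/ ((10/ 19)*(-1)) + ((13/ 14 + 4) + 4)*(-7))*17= -9333/ 10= -933.30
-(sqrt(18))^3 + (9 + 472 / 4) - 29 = 98 - 54*sqrt(2) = 21.63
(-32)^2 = 1024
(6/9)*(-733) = -1466/3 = -488.67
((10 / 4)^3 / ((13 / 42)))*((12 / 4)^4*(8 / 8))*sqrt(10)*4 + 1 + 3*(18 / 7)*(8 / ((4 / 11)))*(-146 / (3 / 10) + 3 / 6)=-577559 / 7 + 212625*sqrt(10) / 13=-30786.94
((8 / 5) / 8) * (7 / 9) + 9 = 412 / 45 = 9.16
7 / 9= 0.78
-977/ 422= -2.32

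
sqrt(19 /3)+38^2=sqrt(57) /3+1444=1446.52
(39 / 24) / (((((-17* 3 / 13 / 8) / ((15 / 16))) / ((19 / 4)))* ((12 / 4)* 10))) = -3211 / 6528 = -0.49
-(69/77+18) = -1455/77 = -18.90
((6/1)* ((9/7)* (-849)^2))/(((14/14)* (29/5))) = 194616270/203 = 958700.84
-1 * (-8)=8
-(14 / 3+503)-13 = -1562 / 3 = -520.67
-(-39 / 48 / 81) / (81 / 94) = 611 / 52488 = 0.01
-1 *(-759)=759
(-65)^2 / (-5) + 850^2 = 721655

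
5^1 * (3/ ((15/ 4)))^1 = 4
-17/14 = -1.21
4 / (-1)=-4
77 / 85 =0.91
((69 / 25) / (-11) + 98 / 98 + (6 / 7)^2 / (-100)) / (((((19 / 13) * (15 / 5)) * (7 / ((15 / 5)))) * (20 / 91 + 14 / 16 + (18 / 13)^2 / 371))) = 1862124472 / 28251078625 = 0.07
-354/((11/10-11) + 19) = -38.90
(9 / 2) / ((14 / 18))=81 / 14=5.79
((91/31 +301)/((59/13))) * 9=1102374/1829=602.72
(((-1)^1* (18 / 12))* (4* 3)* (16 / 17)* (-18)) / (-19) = -5184 / 323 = -16.05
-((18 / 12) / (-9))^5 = 1 / 7776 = 0.00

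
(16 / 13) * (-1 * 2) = -32 / 13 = -2.46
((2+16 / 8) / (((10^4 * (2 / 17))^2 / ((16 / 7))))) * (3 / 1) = 867 / 43750000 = 0.00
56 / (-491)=-56 / 491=-0.11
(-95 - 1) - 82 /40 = -1961 /20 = -98.05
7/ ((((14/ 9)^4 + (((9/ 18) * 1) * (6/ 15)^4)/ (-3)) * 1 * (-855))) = -637875/ 455857576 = -0.00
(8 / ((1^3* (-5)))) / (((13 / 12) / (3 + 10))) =-96 / 5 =-19.20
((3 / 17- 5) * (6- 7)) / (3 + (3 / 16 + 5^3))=1312 / 34867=0.04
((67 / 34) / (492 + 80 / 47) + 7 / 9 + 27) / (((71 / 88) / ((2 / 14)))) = 4.92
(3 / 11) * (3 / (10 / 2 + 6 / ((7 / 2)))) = 63 / 517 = 0.12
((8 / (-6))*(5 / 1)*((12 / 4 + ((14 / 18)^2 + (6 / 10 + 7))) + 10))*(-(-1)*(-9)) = 34352 / 27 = 1272.30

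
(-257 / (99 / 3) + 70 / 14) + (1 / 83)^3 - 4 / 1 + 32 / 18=-283606253 / 56606913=-5.01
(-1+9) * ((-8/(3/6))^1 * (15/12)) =-160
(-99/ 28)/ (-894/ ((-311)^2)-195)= 1063931/ 58680188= 0.02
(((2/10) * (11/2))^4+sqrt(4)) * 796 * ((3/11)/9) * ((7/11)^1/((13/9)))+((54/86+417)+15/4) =38739417201/84548750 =458.19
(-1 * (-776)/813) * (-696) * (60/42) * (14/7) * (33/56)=-14852640/13279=-1118.51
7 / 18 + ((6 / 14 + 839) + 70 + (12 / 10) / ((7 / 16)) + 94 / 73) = 42027869 / 45990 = 913.85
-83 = -83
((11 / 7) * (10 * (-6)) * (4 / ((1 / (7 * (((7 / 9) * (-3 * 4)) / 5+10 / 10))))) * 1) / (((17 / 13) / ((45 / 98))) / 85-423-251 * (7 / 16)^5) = -7017490022400 / 1309613389177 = -5.36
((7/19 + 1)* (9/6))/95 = 39/1805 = 0.02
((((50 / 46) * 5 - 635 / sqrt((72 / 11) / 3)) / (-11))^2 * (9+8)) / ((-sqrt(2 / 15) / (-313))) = -422354375 * sqrt(55) / 5566+12487010324275 * sqrt(30) / 3072432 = 21697848.04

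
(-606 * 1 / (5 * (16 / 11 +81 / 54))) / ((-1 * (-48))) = -1111 / 1300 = -0.85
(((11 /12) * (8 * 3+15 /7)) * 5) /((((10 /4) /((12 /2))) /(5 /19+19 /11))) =76128 /133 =572.39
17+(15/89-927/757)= 1074193/67373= 15.94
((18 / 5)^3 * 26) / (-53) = -151632 / 6625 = -22.89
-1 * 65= -65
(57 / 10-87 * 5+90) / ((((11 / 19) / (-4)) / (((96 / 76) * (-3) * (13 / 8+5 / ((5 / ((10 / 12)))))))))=-1201122 / 55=-21838.58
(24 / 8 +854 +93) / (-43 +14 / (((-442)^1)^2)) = -92797900 / 4200319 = -22.09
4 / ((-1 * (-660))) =1 / 165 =0.01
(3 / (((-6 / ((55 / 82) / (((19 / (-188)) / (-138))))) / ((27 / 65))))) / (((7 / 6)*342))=-0.48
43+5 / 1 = 48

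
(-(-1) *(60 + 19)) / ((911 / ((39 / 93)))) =1027 / 28241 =0.04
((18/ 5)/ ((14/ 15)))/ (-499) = -27/ 3493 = -0.01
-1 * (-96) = 96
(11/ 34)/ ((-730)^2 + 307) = 11/ 18129038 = 0.00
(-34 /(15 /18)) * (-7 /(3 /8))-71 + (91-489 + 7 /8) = 11739 /40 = 293.48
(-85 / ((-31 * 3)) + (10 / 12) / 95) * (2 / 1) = 1087 / 589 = 1.85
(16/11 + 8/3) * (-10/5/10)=-136/165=-0.82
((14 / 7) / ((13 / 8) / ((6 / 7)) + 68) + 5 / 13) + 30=1326473 / 43615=30.41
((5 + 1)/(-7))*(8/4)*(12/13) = -144/91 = -1.58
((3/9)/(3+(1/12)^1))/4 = 1/37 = 0.03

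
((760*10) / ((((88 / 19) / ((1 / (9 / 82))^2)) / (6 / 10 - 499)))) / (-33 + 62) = -60489910880 / 25839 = -2341031.42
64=64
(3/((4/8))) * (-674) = -4044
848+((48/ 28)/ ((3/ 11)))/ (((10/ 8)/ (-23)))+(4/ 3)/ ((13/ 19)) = 1002308/ 1365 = 734.29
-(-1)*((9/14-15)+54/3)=51/14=3.64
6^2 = 36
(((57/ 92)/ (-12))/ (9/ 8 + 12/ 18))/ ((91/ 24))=-684/ 89999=-0.01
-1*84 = -84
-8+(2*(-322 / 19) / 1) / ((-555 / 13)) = -75988 / 10545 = -7.21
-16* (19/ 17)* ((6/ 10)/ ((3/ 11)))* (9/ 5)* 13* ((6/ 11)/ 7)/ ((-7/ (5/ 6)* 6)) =5928/ 4165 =1.42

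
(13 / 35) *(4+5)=117 / 35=3.34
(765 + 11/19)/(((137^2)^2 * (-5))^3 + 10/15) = -43638/311481081935860786816705027087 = -0.00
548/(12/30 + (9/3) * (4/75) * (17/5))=34250/59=580.51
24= 24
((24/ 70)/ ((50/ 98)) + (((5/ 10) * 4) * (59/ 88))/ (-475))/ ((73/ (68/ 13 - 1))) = 69929/ 1803100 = 0.04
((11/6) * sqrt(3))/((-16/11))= -121 * sqrt(3)/96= -2.18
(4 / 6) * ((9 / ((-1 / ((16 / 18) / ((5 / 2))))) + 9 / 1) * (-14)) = -812 / 15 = -54.13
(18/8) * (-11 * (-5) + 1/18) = 991/8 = 123.88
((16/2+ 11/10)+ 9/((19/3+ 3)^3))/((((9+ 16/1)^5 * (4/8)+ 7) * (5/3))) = 1000031/893230447200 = 0.00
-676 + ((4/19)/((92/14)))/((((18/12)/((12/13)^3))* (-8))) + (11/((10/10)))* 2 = -627900222/960089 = -654.00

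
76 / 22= 38 / 11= 3.45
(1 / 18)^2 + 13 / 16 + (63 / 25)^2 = 5804449 / 810000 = 7.17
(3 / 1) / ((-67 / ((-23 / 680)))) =69 / 45560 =0.00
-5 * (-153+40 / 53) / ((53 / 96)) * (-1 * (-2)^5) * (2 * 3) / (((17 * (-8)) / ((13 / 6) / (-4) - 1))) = 143305440 / 47753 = 3000.97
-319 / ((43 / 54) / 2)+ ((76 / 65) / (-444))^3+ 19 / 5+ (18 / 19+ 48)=-229668154294038028 / 306853486977375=-748.46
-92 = -92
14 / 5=2.80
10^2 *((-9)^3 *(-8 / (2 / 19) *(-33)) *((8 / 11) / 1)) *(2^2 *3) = -1595635200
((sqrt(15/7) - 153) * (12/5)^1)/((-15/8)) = 4896/25 - 32 * sqrt(105)/175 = 193.97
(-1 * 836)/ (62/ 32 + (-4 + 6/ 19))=254144/ 531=478.61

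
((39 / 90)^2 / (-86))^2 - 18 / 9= -11981491439 / 5990760000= -2.00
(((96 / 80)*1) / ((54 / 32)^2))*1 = 512 / 1215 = 0.42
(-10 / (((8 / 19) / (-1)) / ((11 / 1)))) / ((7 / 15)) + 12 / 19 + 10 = 303481 / 532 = 570.45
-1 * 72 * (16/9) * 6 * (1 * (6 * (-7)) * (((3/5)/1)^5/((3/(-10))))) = -8360.76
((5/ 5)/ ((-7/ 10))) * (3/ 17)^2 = -90/ 2023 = -0.04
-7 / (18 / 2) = -7 / 9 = -0.78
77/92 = 0.84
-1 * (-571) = 571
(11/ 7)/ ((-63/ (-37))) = 407/ 441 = 0.92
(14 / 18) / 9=7 / 81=0.09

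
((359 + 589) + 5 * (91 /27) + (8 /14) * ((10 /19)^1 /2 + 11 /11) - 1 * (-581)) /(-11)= -504886 /3591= -140.60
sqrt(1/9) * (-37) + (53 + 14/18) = 373/9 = 41.44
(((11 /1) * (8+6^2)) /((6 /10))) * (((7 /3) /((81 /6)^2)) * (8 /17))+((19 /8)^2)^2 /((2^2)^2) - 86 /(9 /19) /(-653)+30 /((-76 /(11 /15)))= 620073826244279 /90691309338624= 6.84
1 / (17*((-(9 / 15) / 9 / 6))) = -90 / 17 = -5.29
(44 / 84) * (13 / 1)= 143 / 21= 6.81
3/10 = 0.30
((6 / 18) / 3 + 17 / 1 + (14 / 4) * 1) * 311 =115381 / 18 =6410.06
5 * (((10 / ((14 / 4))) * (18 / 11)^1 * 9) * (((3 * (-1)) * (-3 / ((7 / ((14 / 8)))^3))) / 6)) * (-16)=-6075 / 77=-78.90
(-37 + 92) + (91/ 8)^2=11801/ 64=184.39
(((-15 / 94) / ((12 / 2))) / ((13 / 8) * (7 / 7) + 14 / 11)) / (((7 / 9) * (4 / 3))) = -99 / 11186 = -0.01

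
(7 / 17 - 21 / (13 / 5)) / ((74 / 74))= -1694 / 221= -7.67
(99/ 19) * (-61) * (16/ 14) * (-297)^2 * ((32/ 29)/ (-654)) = 22728283776/ 420413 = 54061.80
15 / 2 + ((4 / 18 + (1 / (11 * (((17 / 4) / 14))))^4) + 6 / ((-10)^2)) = 2143389774311 / 275136966225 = 7.79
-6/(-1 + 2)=-6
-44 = -44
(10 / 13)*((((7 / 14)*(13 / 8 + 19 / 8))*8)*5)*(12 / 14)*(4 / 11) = 19200 / 1001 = 19.18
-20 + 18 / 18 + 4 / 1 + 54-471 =-432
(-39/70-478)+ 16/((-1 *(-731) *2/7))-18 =-25404909/51170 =-496.48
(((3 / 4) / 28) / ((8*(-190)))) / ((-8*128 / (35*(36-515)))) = -1437 / 4980736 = -0.00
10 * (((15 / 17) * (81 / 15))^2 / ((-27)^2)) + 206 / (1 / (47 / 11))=2799088 / 3179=880.49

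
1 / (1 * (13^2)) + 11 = 1860 / 169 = 11.01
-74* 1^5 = -74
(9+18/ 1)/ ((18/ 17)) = 51/ 2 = 25.50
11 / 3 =3.67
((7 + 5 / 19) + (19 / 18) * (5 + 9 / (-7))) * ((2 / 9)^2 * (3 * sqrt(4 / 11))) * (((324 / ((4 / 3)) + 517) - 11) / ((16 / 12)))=260438 * sqrt(11) / 1539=561.26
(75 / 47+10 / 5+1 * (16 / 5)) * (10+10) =6388 / 47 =135.91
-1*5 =-5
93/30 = 31/10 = 3.10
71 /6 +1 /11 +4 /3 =875 /66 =13.26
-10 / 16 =-5 / 8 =-0.62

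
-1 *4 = -4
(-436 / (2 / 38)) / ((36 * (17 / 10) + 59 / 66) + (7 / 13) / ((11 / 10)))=-35538360 / 268483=-132.37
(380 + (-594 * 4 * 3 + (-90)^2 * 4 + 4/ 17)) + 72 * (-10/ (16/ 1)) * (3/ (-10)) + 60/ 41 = 35780075/ 1394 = 25667.20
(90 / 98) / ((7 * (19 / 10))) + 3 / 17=27201 / 110789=0.25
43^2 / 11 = 168.09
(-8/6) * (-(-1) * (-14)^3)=10976/3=3658.67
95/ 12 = 7.92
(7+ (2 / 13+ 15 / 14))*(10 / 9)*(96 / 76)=19960 / 1729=11.54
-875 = -875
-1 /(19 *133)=-1 /2527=-0.00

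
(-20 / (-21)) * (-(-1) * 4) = 80 / 21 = 3.81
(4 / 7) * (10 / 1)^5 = 400000 / 7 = 57142.86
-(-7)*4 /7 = 4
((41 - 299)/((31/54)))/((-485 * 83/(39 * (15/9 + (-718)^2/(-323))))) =-279816432012/403073315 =-694.21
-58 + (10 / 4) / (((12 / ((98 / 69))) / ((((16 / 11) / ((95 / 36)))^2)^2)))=-318014137913566 / 5485585562875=-57.97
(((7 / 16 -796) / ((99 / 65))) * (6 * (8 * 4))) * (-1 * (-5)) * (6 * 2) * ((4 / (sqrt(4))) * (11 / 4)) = -33095400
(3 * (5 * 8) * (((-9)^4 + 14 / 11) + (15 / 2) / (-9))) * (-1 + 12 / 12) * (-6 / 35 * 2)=0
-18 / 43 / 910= -9 / 19565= -0.00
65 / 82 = 0.79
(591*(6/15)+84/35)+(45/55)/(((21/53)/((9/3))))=94323/385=244.99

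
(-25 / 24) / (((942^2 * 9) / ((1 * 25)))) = -625 / 191670624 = -0.00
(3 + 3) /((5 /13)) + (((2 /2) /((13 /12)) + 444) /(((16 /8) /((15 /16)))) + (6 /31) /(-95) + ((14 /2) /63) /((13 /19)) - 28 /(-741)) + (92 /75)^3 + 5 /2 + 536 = 9880852934189 /12921187500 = 764.70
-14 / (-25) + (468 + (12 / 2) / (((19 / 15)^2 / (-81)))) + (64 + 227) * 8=22505204 / 9025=2493.65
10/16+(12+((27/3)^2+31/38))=94.44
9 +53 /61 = 602 /61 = 9.87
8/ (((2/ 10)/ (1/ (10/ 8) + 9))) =392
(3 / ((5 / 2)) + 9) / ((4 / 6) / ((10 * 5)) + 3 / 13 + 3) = 3.14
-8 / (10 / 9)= -7.20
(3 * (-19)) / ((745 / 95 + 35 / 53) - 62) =57399 / 53872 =1.07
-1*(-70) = 70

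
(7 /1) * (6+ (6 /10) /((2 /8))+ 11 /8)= 68.42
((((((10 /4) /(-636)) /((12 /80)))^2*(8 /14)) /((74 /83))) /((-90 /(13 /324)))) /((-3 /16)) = 134875 /128879934057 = 0.00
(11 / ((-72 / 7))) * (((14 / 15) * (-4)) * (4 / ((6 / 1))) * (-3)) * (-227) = 244706 / 135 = 1812.64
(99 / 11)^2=81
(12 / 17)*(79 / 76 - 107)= -24159 / 323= -74.80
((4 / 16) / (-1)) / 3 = -1 / 12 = -0.08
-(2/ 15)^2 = -4/ 225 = -0.02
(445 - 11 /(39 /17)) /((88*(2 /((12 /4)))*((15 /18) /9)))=57942 /715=81.04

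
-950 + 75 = -875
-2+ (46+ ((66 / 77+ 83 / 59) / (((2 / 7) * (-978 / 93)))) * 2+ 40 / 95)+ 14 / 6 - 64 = -20559167 / 1096338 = -18.75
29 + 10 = 39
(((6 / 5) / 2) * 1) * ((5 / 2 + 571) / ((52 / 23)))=79143 / 520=152.20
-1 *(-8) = 8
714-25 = 689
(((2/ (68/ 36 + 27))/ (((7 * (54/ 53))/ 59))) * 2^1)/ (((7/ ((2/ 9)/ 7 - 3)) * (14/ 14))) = -584749/ 1203930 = -0.49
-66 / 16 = -33 / 8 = -4.12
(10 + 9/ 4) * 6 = 73.50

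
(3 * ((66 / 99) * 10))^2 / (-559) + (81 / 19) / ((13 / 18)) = 5.19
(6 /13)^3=216 /2197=0.10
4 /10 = 2 /5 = 0.40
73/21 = 3.48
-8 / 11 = -0.73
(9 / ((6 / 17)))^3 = 132651 / 8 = 16581.38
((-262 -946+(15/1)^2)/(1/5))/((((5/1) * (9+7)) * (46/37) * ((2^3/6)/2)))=-109113/1472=-74.13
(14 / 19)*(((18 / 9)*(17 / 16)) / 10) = 119 / 760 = 0.16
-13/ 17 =-0.76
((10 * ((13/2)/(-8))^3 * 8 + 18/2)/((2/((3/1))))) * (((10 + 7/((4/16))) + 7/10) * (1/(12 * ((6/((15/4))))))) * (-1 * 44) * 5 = 22555.55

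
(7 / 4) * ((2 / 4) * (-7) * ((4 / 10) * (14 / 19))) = -343 / 190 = -1.81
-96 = -96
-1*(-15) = 15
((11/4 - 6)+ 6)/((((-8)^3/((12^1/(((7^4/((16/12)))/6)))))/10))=-165/76832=-0.00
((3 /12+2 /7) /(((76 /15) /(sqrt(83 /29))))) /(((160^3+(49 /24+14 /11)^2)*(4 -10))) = -6534*sqrt(2407) /44043172733105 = -0.00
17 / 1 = 17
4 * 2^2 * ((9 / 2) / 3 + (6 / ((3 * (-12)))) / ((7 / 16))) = 376 / 21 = 17.90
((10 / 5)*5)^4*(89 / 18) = 445000 / 9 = 49444.44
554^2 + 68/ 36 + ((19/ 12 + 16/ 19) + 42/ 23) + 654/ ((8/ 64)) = 4910808937/ 15732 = 312154.14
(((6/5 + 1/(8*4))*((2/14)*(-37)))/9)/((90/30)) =-7289/30240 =-0.24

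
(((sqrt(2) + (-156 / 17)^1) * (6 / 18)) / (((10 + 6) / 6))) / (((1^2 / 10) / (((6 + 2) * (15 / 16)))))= -2925 / 34 + 75 * sqrt(2) / 8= -72.77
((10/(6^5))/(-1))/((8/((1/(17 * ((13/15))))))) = -25/2291328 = -0.00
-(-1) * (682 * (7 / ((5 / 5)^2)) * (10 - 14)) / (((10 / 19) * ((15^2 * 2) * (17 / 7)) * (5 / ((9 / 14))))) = -45353 / 10625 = -4.27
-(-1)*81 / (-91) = -81 / 91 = -0.89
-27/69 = -9/23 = -0.39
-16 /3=-5.33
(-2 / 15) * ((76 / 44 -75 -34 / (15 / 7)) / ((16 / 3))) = 3677 / 1650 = 2.23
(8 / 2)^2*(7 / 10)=56 / 5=11.20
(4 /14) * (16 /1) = 32 /7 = 4.57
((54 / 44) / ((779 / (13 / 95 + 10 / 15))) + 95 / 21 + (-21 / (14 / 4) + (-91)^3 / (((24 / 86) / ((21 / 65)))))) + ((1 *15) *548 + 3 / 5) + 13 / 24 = -118186832110121 / 136761240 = -864183.68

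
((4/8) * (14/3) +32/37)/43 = 355/4773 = 0.07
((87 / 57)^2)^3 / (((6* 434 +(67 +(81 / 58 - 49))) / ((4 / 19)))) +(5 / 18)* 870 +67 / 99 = 1087712601249686848 / 4488291792303759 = 242.34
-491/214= -2.29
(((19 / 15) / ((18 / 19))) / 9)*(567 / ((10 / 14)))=17689 / 150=117.93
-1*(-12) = 12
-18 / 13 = -1.38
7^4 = 2401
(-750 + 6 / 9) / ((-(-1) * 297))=-2.52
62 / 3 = 20.67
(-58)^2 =3364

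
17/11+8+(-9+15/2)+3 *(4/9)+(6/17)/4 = 5311/561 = 9.47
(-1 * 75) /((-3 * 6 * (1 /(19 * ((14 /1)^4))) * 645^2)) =364952 /49923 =7.31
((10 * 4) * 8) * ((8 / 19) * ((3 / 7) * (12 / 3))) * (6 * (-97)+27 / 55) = -134315.48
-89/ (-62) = 89/ 62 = 1.44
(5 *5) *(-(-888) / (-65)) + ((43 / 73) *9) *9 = -278841 / 949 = -293.83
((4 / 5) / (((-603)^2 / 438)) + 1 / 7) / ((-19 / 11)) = -6711133 / 80599995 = -0.08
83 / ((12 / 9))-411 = -1395 / 4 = -348.75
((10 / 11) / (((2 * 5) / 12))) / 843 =4 / 3091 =0.00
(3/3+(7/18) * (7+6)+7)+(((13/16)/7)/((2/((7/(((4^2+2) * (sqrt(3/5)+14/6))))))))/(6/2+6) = 4918535/376704 - 13 * sqrt(15)/125568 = 13.06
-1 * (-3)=3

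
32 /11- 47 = -44.09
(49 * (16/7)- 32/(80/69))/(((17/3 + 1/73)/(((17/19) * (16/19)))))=6284424/561355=11.20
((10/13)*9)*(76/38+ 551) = 3828.46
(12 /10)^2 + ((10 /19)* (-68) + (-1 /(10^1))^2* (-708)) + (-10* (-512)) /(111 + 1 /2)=475583 /105925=4.49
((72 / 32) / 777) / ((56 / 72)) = 27 / 7252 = 0.00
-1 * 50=-50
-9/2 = -4.50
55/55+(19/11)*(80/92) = 633/253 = 2.50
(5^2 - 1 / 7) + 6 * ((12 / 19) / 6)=3390 / 133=25.49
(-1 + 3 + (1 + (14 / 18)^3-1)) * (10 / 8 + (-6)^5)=-56009299 / 2916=-19207.58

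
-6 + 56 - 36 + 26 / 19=292 / 19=15.37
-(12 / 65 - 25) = 1613 / 65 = 24.82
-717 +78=-639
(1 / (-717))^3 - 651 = -239959780264 / 368601813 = -651.00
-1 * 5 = -5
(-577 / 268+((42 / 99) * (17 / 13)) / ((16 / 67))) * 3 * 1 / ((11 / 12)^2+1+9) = 704250 / 14955941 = 0.05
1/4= 0.25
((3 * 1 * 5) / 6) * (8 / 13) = 20 / 13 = 1.54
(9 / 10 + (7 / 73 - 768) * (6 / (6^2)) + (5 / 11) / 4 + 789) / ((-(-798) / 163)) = 135.23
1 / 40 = 0.02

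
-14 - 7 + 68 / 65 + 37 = 1108 / 65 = 17.05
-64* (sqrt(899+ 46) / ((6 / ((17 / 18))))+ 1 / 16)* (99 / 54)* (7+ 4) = -16456* sqrt(105) / 27-242 / 3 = -6325.99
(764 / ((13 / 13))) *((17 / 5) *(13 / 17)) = 9932 / 5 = 1986.40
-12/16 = -3/4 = -0.75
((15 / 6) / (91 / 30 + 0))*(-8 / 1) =-600 / 91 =-6.59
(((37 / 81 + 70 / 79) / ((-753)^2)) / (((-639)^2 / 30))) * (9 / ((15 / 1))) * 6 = 0.00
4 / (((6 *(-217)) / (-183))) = 122 / 217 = 0.56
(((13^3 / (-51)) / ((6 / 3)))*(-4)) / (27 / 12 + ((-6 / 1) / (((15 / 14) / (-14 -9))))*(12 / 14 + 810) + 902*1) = 87880 / 107449503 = 0.00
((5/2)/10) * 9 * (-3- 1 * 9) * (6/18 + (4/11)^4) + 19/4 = -276545/58564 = -4.72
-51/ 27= -17/ 9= -1.89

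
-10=-10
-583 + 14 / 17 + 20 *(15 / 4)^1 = -8622 / 17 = -507.18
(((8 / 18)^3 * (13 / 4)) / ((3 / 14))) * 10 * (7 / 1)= 203840 / 2187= 93.21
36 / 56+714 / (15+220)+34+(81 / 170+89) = 3555963 / 27965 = 127.16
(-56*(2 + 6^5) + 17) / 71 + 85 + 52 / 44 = -4723753 / 781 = -6048.34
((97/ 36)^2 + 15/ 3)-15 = -3551/ 1296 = -2.74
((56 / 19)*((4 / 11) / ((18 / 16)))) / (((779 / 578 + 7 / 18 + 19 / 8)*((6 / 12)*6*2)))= 0.04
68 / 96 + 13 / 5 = 397 / 120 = 3.31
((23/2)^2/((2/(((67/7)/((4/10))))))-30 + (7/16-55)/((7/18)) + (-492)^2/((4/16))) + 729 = 108684461/112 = 970396.97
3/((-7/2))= -6/7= -0.86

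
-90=-90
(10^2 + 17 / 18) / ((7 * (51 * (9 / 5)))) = 9085 / 57834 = 0.16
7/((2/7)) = 49/2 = 24.50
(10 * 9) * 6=540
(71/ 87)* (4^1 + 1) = 355/ 87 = 4.08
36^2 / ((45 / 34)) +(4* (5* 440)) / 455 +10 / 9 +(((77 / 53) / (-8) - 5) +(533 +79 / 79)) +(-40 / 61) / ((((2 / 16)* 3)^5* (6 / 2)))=12859819523921 / 8578959480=1499.00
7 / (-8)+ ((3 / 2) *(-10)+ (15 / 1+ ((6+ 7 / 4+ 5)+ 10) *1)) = 21.88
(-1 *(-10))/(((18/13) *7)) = 65/63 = 1.03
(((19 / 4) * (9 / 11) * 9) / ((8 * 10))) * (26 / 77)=20007 / 135520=0.15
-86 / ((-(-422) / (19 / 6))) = -817 / 1266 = -0.65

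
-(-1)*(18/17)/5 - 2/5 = -16/85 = -0.19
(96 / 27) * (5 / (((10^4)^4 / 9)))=1 / 62500000000000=0.00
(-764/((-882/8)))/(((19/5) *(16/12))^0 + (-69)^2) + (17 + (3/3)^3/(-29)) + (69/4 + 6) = 4898525213/121802436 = 40.22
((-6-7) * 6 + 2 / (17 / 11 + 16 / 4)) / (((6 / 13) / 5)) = -153920 / 183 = -841.09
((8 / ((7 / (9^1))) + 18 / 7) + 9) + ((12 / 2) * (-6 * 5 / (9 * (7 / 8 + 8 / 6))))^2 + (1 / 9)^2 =103.89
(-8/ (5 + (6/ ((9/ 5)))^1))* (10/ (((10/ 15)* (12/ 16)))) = -96/ 5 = -19.20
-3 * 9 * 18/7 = -486/7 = -69.43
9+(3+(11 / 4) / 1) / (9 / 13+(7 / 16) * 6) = 161 / 15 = 10.73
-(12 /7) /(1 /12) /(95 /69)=-9936 /665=-14.94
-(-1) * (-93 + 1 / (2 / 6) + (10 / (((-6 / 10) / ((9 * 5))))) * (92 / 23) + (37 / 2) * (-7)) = -6439 / 2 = -3219.50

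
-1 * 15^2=-225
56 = 56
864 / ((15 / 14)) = 4032 / 5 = 806.40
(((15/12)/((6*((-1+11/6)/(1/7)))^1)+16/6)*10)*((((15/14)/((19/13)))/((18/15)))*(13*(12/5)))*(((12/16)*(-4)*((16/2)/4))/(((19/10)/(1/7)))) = -28772250/123823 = -232.37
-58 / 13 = -4.46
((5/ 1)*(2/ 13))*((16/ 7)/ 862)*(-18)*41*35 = -295200/ 5603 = -52.69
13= 13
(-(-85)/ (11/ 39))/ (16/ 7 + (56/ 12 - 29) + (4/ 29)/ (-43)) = -17361981/ 1270379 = -13.67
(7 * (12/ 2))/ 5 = 42/ 5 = 8.40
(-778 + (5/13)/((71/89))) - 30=-745339/923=-807.52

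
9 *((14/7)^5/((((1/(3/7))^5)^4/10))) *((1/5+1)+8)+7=558638249922772903/79792266297612001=7.00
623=623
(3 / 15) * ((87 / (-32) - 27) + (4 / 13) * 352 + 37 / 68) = 559629 / 35360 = 15.83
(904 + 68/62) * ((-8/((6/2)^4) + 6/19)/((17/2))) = 23.11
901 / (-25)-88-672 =-19901 / 25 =-796.04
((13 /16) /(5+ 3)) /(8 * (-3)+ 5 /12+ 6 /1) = -39 /6752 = -0.01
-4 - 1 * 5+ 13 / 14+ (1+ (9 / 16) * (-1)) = -855 / 112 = -7.63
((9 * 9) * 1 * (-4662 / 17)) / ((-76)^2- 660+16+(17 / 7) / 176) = -155076768 / 35828299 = -4.33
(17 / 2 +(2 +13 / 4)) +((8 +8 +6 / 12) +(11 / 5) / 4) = 154 / 5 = 30.80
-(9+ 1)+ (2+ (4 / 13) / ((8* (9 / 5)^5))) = -12279067 / 1535274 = -8.00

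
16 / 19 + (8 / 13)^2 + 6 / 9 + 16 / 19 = 26294 / 9633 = 2.73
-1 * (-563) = 563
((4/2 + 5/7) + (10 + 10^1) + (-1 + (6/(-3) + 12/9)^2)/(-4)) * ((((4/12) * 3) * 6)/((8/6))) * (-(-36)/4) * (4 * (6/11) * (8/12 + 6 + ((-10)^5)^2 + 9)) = 1554930002436057/77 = 20193896135533.21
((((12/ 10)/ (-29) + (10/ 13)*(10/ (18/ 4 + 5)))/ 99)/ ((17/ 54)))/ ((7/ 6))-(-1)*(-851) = -39895450937/ 46881835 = -850.98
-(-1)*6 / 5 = 6 / 5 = 1.20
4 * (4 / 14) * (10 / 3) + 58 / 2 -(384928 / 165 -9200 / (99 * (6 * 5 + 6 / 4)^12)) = -404616374907474647670731959 / 175913474781547254585645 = -2300.09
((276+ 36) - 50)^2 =68644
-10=-10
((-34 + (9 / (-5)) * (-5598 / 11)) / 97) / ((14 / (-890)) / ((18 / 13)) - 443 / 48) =-621729792 / 631805911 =-0.98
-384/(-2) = 192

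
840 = 840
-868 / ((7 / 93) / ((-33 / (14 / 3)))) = 570834 / 7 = 81547.71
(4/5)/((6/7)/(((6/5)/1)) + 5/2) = 0.25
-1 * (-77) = 77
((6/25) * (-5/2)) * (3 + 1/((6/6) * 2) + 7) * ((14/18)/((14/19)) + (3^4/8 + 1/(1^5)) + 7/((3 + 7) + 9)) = -120169/1520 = -79.06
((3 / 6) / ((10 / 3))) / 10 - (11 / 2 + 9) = -2897 / 200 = -14.48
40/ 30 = 4/ 3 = 1.33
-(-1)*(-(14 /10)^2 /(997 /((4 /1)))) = -196 /24925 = -0.01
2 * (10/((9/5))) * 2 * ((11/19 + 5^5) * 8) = 95017600/171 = 555658.48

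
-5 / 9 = -0.56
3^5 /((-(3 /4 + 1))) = -972 /7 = -138.86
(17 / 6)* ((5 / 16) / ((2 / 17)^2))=24565 / 384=63.97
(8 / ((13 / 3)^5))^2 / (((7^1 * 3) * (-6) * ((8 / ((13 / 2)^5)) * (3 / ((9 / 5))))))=-19683 / 103962040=-0.00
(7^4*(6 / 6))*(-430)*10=-10324300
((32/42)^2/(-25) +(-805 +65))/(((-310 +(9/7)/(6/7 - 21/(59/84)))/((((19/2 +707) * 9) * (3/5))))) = 70113909595956/7592286625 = 9234.89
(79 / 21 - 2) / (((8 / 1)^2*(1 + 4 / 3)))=37 / 3136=0.01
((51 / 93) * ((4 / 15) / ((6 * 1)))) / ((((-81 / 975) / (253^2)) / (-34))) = 4809636260 / 7533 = 638475.54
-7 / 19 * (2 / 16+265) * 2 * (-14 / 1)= 103929 / 38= 2734.97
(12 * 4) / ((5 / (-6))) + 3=-273 / 5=-54.60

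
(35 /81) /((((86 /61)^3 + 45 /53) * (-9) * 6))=-421049755 /192128444262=-0.00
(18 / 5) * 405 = 1458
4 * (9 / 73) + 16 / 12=400 / 219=1.83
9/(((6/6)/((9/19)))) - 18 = -13.74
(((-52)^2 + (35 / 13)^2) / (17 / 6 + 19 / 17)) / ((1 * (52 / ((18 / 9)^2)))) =46736502 / 885391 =52.79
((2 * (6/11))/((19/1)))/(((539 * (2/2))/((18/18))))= 12/112651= 0.00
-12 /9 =-4 /3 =-1.33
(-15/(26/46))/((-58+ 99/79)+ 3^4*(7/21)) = 5451/6110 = 0.89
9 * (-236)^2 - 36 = 501228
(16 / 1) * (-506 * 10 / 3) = -80960 / 3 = -26986.67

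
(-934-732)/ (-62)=833/ 31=26.87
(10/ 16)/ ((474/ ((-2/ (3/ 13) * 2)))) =-65/ 2844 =-0.02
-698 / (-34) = 349 / 17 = 20.53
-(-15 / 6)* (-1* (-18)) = 45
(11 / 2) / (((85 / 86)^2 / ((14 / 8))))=142373 / 14450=9.85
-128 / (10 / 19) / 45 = -1216 / 225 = -5.40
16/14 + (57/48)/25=3333/2800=1.19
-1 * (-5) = 5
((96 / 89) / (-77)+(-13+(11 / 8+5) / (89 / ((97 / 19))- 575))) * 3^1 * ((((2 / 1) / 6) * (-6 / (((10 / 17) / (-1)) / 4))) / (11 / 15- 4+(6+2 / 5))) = -1969709459661 / 11613313096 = -169.61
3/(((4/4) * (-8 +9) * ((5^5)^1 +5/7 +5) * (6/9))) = 7/4870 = 0.00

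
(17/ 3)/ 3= 17/ 9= 1.89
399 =399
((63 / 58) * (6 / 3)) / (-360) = -7 / 1160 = -0.01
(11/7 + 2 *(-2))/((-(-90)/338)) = -2873/315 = -9.12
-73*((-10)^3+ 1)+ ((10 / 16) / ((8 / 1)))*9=4667373 / 64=72927.70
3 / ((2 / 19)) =28.50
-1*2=-2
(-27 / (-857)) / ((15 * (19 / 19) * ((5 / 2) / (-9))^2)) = 2916 / 107125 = 0.03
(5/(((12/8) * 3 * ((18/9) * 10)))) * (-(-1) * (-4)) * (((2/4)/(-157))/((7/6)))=2/3297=0.00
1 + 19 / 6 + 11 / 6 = 6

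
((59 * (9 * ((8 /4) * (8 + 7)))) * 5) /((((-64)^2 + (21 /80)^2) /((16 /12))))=679680000 /26214841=25.93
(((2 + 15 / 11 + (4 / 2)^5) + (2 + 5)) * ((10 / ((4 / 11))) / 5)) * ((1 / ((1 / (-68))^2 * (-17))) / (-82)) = 31688 / 41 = 772.88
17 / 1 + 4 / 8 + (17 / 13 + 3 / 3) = 515 / 26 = 19.81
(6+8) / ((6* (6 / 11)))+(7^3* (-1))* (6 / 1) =-36967 / 18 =-2053.72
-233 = -233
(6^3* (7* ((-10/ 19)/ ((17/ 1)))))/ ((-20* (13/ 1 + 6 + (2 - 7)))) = 0.17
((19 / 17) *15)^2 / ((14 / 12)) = 487350 / 2023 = 240.90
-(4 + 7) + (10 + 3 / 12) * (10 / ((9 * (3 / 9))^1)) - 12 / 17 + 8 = 3107 / 102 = 30.46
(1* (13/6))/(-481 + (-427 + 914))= 13/36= 0.36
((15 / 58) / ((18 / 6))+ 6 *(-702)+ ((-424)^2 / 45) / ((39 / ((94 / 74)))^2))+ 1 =-22861893140093 / 5434669890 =-4206.68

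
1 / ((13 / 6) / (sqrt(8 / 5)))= 12 * sqrt(10) / 65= 0.58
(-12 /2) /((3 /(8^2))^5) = -26512143.80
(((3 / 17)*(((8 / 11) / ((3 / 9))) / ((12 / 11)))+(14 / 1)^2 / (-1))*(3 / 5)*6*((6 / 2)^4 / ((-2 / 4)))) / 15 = 3232872 / 425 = 7606.76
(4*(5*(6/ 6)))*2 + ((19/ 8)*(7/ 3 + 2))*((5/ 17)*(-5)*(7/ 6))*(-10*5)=1129585/ 1224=922.86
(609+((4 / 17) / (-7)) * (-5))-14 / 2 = 71658 / 119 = 602.17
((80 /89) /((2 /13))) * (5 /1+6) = 5720 /89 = 64.27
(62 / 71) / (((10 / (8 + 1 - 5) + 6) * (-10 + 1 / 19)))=-2356 / 228123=-0.01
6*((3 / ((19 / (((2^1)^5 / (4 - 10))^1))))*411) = -39456 / 19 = -2076.63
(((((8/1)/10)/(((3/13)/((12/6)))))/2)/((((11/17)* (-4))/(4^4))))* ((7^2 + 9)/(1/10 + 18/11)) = -6562816/573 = -11453.43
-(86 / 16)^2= -1849 / 64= -28.89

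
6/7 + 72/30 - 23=-691/35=-19.74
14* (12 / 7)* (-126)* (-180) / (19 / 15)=8164800 / 19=429726.32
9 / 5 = 1.80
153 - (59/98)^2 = 1465931/9604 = 152.64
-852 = -852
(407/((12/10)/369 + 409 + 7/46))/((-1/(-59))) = 679327770/11575007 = 58.69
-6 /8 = -3 /4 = -0.75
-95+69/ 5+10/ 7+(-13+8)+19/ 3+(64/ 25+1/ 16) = -636851/ 8400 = -75.82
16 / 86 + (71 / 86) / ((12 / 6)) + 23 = 4059 / 172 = 23.60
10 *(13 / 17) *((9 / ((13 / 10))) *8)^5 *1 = 3985108512.84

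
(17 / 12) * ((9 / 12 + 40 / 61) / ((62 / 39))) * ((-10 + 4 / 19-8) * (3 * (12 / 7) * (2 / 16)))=-16470909 / 1149728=-14.33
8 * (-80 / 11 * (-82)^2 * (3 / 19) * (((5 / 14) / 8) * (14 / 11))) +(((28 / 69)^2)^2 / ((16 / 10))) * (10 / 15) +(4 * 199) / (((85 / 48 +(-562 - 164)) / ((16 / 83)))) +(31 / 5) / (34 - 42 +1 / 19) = -1195611814812612625340477 / 340564112357449898115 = -3510.68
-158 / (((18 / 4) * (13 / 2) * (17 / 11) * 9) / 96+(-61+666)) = -222464 / 857807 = -0.26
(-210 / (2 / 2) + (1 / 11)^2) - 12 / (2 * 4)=-211.49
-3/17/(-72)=1/408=0.00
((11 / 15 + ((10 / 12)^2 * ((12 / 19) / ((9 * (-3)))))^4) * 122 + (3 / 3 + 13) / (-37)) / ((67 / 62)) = 5732427269096772116 / 69534607961631195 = 82.44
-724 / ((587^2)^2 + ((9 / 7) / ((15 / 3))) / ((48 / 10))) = -0.00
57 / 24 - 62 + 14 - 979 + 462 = -4501 / 8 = -562.62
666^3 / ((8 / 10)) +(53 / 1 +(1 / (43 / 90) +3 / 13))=206416577756 / 559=369260425.32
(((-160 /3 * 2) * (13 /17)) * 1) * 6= -8320 /17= -489.41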